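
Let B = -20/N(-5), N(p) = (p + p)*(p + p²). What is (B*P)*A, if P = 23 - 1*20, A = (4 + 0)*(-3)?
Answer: -18/5 ≈ -3.6000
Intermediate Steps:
N(p) = 2*p*(p + p²) (N(p) = (2*p)*(p + p²) = 2*p*(p + p²))
A = -12 (A = 4*(-3) = -12)
P = 3 (P = 23 - 20 = 3)
B = ⅒ (B = -20*1/(50*(1 - 5)) = -20/(2*25*(-4)) = -20/(-200) = -20*(-1/200) = ⅒ ≈ 0.10000)
(B*P)*A = ((⅒)*3)*(-12) = (3/10)*(-12) = -18/5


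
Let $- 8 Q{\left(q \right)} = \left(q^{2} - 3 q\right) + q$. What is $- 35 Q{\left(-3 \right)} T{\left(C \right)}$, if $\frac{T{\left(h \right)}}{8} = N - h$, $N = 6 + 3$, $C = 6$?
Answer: $1575$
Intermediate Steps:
$Q{\left(q \right)} = - \frac{q^{2}}{8} + \frac{q}{4}$ ($Q{\left(q \right)} = - \frac{\left(q^{2} - 3 q\right) + q}{8} = - \frac{q^{2} - 2 q}{8} = - \frac{q^{2}}{8} + \frac{q}{4}$)
$N = 9$
$T{\left(h \right)} = 72 - 8 h$ ($T{\left(h \right)} = 8 \left(9 - h\right) = 72 - 8 h$)
$- 35 Q{\left(-3 \right)} T{\left(C \right)} = - 35 \cdot \frac{1}{8} \left(-3\right) \left(2 - -3\right) \left(72 - 48\right) = - 35 \cdot \frac{1}{8} \left(-3\right) \left(2 + 3\right) \left(72 - 48\right) = - 35 \cdot \frac{1}{8} \left(-3\right) 5 \cdot 24 = \left(-35\right) \left(- \frac{15}{8}\right) 24 = \frac{525}{8} \cdot 24 = 1575$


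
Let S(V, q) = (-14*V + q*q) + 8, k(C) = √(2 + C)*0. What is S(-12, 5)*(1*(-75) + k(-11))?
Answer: -15075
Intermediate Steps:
k(C) = 0
S(V, q) = 8 + q² - 14*V (S(V, q) = (-14*V + q²) + 8 = (q² - 14*V) + 8 = 8 + q² - 14*V)
S(-12, 5)*(1*(-75) + k(-11)) = (8 + 5² - 14*(-12))*(1*(-75) + 0) = (8 + 25 + 168)*(-75 + 0) = 201*(-75) = -15075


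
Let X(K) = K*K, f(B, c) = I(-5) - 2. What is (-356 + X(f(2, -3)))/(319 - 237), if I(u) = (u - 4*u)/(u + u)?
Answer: -1375/328 ≈ -4.1921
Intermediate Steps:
I(u) = -3/2 (I(u) = (-3*u)/((2*u)) = (-3*u)*(1/(2*u)) = -3/2)
f(B, c) = -7/2 (f(B, c) = -3/2 - 2 = -7/2)
X(K) = K**2
(-356 + X(f(2, -3)))/(319 - 237) = (-356 + (-7/2)**2)/(319 - 237) = (-356 + 49/4)/82 = -1375/4*1/82 = -1375/328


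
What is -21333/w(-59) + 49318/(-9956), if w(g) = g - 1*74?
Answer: 5416633/34846 ≈ 155.44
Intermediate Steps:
w(g) = -74 + g (w(g) = g - 74 = -74 + g)
-21333/w(-59) + 49318/(-9956) = -21333/(-74 - 59) + 49318/(-9956) = -21333/(-133) + 49318*(-1/9956) = -21333*(-1/133) - 24659/4978 = 21333/133 - 24659/4978 = 5416633/34846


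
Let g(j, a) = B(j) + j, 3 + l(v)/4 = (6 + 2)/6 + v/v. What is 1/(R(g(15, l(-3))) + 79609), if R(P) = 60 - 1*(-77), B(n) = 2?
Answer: 1/79746 ≈ 1.2540e-5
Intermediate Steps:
l(v) = -8/3 (l(v) = -12 + 4*((6 + 2)/6 + v/v) = -12 + 4*(8*(⅙) + 1) = -12 + 4*(4/3 + 1) = -12 + 4*(7/3) = -12 + 28/3 = -8/3)
g(j, a) = 2 + j
R(P) = 137 (R(P) = 60 + 77 = 137)
1/(R(g(15, l(-3))) + 79609) = 1/(137 + 79609) = 1/79746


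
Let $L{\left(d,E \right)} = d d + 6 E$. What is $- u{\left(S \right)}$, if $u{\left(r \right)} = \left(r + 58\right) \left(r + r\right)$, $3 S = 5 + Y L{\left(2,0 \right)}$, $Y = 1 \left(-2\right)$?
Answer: $114$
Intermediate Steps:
$L{\left(d,E \right)} = d^{2} + 6 E$
$Y = -2$
$S = -1$ ($S = \frac{5 - 2 \left(2^{2} + 6 \cdot 0\right)}{3} = \frac{5 - 2 \left(4 + 0\right)}{3} = \frac{5 - 8}{3} = \frac{1}{3} \left(-3\right) = -1$)
$u{\left(r \right)} = 2 r \left(58 + r\right)$ ($u{\left(r \right)} = \left(58 + r\right) 2 r = 2 r \left(58 + r\right)$)
$- u{\left(S \right)} = - 2 \left(-1\right) \left(58 - 1\right) = - 2 \left(-1\right) 57 = \left(-1\right) \left(-114\right) = 114$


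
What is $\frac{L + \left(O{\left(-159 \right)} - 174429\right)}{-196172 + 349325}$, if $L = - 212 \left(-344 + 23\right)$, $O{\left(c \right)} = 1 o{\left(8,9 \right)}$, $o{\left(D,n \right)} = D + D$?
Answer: $- \frac{106361}{153153} \approx -0.69448$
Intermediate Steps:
$o{\left(D,n \right)} = 2 D$
$O{\left(c \right)} = 16$ ($O{\left(c \right)} = 1 \cdot 2 \cdot 8 = 1 \cdot 16 = 16$)
$L = 68052$ ($L = \left(-212\right) \left(-321\right) = 68052$)
$\frac{L + \left(O{\left(-159 \right)} - 174429\right)}{-196172 + 349325} = \frac{68052 + \left(16 - 174429\right)}{-196172 + 349325} = \frac{68052 + \left(16 - 174429\right)}{153153} = \left(68052 - 174413\right) \frac{1}{153153} = \left(-106361\right) \frac{1}{153153} = - \frac{106361}{153153}$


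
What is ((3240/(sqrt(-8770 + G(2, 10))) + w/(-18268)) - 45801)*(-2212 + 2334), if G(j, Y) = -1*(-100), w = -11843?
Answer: -51037530325/9134 - 13176*I*sqrt(30)/17 ≈ -5.5876e+6 - 4245.2*I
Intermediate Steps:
G(j, Y) = 100
((3240/(sqrt(-8770 + G(2, 10))) + w/(-18268)) - 45801)*(-2212 + 2334) = ((3240/(sqrt(-8770 + 100)) - 11843/(-18268)) - 45801)*(-2212 + 2334) = ((3240/(sqrt(-8670)) - 11843*(-1/18268)) - 45801)*122 = ((3240/((17*I*sqrt(30))) + 11843/18268) - 45801)*122 = ((3240*(-I*sqrt(30)/510) + 11843/18268) - 45801)*122 = ((-108*I*sqrt(30)/17 + 11843/18268) - 45801)*122 = ((11843/18268 - 108*I*sqrt(30)/17) - 45801)*122 = (-836680825/18268 - 108*I*sqrt(30)/17)*122 = -51037530325/9134 - 13176*I*sqrt(30)/17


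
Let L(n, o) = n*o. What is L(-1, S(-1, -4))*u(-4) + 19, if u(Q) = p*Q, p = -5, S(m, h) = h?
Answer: 99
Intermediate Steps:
u(Q) = -5*Q
L(-1, S(-1, -4))*u(-4) + 19 = (-1*(-4))*(-5*(-4)) + 19 = 4*20 + 19 = 80 + 19 = 99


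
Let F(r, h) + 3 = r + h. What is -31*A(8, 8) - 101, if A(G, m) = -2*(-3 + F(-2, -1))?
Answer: -659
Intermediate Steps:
F(r, h) = -3 + h + r (F(r, h) = -3 + (r + h) = -3 + (h + r) = -3 + h + r)
A(G, m) = 18 (A(G, m) = -2*(-3 + (-3 - 1 - 2)) = -2*(-3 - 6) = -2*(-9) = 18)
-31*A(8, 8) - 101 = -31*18 - 101 = -558 - 101 = -659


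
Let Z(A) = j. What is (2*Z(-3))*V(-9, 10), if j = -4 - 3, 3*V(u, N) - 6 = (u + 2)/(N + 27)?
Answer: -3010/111 ≈ -27.117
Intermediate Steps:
V(u, N) = 2 + (2 + u)/(3*(27 + N)) (V(u, N) = 2 + ((u + 2)/(N + 27))/3 = 2 + ((2 + u)/(27 + N))/3 = 2 + (2 + u)/(3*(27 + N)))
j = -7
Z(A) = -7
(2*Z(-3))*V(-9, 10) = (2*(-7))*((164 - 9 + 6*10)/(3*(27 + 10))) = -14*(164 - 9 + 60)/(3*37) = -14*215/(3*37) = -14*215/111 = -3010/111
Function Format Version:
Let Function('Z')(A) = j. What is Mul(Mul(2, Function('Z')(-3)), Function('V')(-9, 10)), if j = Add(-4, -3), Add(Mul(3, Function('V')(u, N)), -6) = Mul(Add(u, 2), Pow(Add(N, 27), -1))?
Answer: Rational(-3010, 111) ≈ -27.117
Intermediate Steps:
Function('V')(u, N) = Add(2, Mul(Rational(1, 3), Pow(Add(27, N), -1), Add(2, u))) (Function('V')(u, N) = Add(2, Mul(Rational(1, 3), Mul(Add(u, 2), Pow(Add(N, 27), -1)))) = Add(2, Mul(Rational(1, 3), Mul(Add(2, u), Pow(Add(27, N), -1)))) = Add(2, Mul(Rational(1, 3), Mul(Pow(Add(27, N), -1), Add(2, u)))) = Add(2, Mul(Rational(1, 3), Pow(Add(27, N), -1), Add(2, u))))
j = -7
Function('Z')(A) = -7
Mul(Mul(2, Function('Z')(-3)), Function('V')(-9, 10)) = Mul(Mul(2, -7), Mul(Rational(1, 3), Pow(Add(27, 10), -1), Add(164, -9, Mul(6, 10)))) = Mul(-14, Mul(Rational(1, 3), Pow(37, -1), Add(164, -9, 60))) = Mul(-14, Mul(Rational(1, 3), Rational(1, 37), 215)) = Mul(-14, Rational(215, 111)) = Rational(-3010, 111)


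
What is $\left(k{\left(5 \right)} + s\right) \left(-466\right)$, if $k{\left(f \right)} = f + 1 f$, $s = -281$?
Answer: $126286$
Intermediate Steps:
$k{\left(f \right)} = 2 f$ ($k{\left(f \right)} = f + f = 2 f$)
$\left(k{\left(5 \right)} + s\right) \left(-466\right) = \left(2 \cdot 5 - 281\right) \left(-466\right) = \left(10 - 281\right) \left(-466\right) = \left(-271\right) \left(-466\right) = 126286$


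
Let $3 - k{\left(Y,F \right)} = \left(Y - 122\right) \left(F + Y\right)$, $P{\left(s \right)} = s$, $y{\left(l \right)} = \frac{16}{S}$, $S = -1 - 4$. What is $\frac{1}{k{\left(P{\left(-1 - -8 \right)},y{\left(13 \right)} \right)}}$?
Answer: $\frac{1}{440} \approx 0.0022727$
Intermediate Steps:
$S = -5$
$y{\left(l \right)} = - \frac{16}{5}$ ($y{\left(l \right)} = \frac{16}{-5} = 16 \left(- \frac{1}{5}\right) = - \frac{16}{5}$)
$k{\left(Y,F \right)} = 3 - \left(-122 + Y\right) \left(F + Y\right)$ ($k{\left(Y,F \right)} = 3 - \left(Y - 122\right) \left(F + Y\right) = 3 - \left(-122 + Y\right) \left(F + Y\right)$)
$\frac{1}{k{\left(P{\left(-1 - -8 \right)},y{\left(13 \right)} \right)}} = \frac{1}{3 - \left(-1 - -8\right)^{2} + 122 \left(- \frac{16}{5}\right) + 122 \left(-1 - -8\right) - - \frac{16 \left(-1 - -8\right)}{5}} = \frac{1}{3 - \left(-1 + 8\right)^{2} - \frac{1952}{5} + 122 \left(-1 + 8\right) - - \frac{16 \left(-1 + 8\right)}{5}} = \frac{1}{3 - 7^{2} - \frac{1952}{5} + 122 \cdot 7 - \left(- \frac{16}{5}\right) 7} = \frac{1}{3 - 49 - \frac{1952}{5} + 854 + \frac{112}{5}} = \frac{1}{440}$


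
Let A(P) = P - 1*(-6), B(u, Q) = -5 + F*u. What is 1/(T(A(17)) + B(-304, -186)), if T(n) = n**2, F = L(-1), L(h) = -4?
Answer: 1/1740 ≈ 0.00057471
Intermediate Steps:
F = -4
B(u, Q) = -5 - 4*u
A(P) = 6 + P (A(P) = P + 6 = 6 + P)
1/(T(A(17)) + B(-304, -186)) = 1/((6 + 17)**2 + (-5 - 4*(-304))) = 1/(23**2 + (-5 + 1216)) = 1/(529 + 1211) = 1/1740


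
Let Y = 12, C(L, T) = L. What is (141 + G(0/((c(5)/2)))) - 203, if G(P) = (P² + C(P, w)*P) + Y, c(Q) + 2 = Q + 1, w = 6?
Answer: -50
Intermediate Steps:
c(Q) = -1 + Q (c(Q) = -2 + (Q + 1) = -2 + (1 + Q) = -1 + Q)
G(P) = 12 + 2*P² (G(P) = (P² + P*P) + 12 = (P² + P²) + 12 = 2*P² + 12 = 12 + 2*P²)
(141 + G(0/((c(5)/2)))) - 203 = (141 + (12 + 2*(0/(((-1 + 5)/2)))²)) - 203 = (141 + (12 + 2*(0/((4*(½))))²)) - 203 = (141 + (12 + 2*(0/2)²)) - 203 = (141 + (12 + 2*(0*(½))²)) - 203 = (141 + (12 + 2*0²)) - 203 = (141 + (12 + 2*0)) - 203 = (141 + (12 + 0)) - 203 = (141 + 12) - 203 = 153 - 203 = -50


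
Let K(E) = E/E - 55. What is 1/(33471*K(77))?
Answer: -1/1807434 ≈ -5.5327e-7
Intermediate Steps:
K(E) = -54 (K(E) = 1 - 55 = -54)
1/(33471*K(77)) = 1/(33471*(-54)) = (1/33471)*(-1/54) = -1/1807434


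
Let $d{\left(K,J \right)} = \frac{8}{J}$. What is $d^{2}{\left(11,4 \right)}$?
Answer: $4$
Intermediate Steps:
$d^{2}{\left(11,4 \right)} = \left(\frac{8}{4}\right)^{2} = \left(8 \cdot \frac{1}{4}\right)^{2} = 2^{2} = 4$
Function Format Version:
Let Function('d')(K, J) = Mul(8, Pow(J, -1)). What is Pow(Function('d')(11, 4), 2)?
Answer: 4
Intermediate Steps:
Pow(Function('d')(11, 4), 2) = Pow(Mul(8, Pow(4, -1)), 2) = Pow(Mul(8, Rational(1, 4)), 2) = Pow(2, 2) = 4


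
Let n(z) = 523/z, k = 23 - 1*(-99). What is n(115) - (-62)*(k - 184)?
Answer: -441537/115 ≈ -3839.5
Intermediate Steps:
k = 122 (k = 23 + 99 = 122)
n(115) - (-62)*(k - 184) = 523/115 - (-62)*(122 - 184) = 523*(1/115) - (-62)*(-62) = 523/115 - 1*3844 = 523/115 - 3844 = -441537/115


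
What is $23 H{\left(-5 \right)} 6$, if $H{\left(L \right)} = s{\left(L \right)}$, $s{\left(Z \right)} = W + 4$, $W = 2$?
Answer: $828$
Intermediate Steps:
$s{\left(Z \right)} = 6$ ($s{\left(Z \right)} = 2 + 4 = 6$)
$H{\left(L \right)} = 6$
$23 H{\left(-5 \right)} 6 = 23 \cdot 6 \cdot 6 = 23 \cdot 36 = 828$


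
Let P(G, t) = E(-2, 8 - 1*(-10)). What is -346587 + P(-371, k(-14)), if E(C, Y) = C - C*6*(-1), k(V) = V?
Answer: -346601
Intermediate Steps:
E(C, Y) = 7*C (E(C, Y) = C - 6*C*(-1) = C - (-6)*C = C + 6*C = 7*C)
P(G, t) = -14 (P(G, t) = 7*(-2) = -14)
-346587 + P(-371, k(-14)) = -346587 - 14 = -346601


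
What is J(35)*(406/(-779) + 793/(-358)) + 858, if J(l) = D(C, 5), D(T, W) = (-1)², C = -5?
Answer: 238517661/278882 ≈ 855.26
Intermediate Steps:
D(T, W) = 1
J(l) = 1
J(35)*(406/(-779) + 793/(-358)) + 858 = 1*(406/(-779) + 793/(-358)) + 858 = 1*(406*(-1/779) + 793*(-1/358)) + 858 = 1*(-406/779 - 793/358) + 858 = 1*(-763095/278882) + 858 = -763095/278882 + 858 = 238517661/278882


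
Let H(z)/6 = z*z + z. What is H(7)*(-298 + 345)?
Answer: 15792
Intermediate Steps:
H(z) = 6*z + 6*z² (H(z) = 6*(z*z + z) = 6*(z² + z) = 6*(z + z²) = 6*z + 6*z²)
H(7)*(-298 + 345) = (6*7*(1 + 7))*(-298 + 345) = (6*7*8)*47 = 336*47 = 15792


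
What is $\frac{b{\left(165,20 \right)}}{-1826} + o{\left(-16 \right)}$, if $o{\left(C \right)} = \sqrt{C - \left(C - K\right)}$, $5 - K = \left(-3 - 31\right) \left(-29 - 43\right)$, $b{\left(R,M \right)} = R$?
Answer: $- \frac{15}{166} + i \sqrt{2443} \approx -0.090361 + 49.427 i$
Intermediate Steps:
$K = -2443$ ($K = 5 - \left(-3 - 31\right) \left(-29 - 43\right) = 5 - \left(-34\right) \left(-72\right) = 5 - 2448 = -2443$)
$o{\left(C \right)} = i \sqrt{2443}$ ($o{\left(C \right)} = \sqrt{C - \left(2443 + C\right)} = \sqrt{-2443} = i \sqrt{2443}$)
$\frac{b{\left(165,20 \right)}}{-1826} + o{\left(-16 \right)} = \frac{165}{-1826} + i \sqrt{2443} = 165 \left(- \frac{1}{1826}\right) + i \sqrt{2443} = - \frac{15}{166} + i \sqrt{2443}$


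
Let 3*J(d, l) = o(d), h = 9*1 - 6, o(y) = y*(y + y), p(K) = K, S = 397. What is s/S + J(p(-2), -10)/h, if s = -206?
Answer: 1322/3573 ≈ 0.37000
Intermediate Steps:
o(y) = 2*y² (o(y) = y*(2*y) = 2*y²)
h = 3 (h = 9 - 6 = 3)
J(d, l) = 2*d²/3 (J(d, l) = (2*d²)/3 = 2*d²/3)
s/S + J(p(-2), -10)/h = -206/397 + ((⅔)*(-2)²)/3 = -206*1/397 + ((⅔)*4)*(⅓) = -206/397 + (8/3)*(⅓) = -206/397 + 8/9 = 1322/3573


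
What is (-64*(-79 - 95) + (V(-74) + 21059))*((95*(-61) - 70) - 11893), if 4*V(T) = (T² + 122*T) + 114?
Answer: -556455809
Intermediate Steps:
V(T) = 57/2 + T²/4 + 61*T/2 (V(T) = ((T² + 122*T) + 114)/4 = (114 + T² + 122*T)/4 = 57/2 + T²/4 + 61*T/2)
(-64*(-79 - 95) + (V(-74) + 21059))*((95*(-61) - 70) - 11893) = (-64*(-79 - 95) + ((57/2 + (¼)*(-74)² + (61/2)*(-74)) + 21059))*((95*(-61) - 70) - 11893) = (-64*(-174) + ((57/2 + (¼)*5476 - 2257) + 21059))*((-5795 - 70) - 11893) = (11136 + ((57/2 + 1369 - 2257) + 21059))*(-5865 - 11893) = (11136 + (-1719/2 + 21059))*(-17758) = (11136 + 40399/2)*(-17758) = (62671/2)*(-17758) = -556455809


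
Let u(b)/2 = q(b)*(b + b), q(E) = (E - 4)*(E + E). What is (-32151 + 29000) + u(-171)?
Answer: -40940551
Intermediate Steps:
q(E) = 2*E*(-4 + E) (q(E) = (-4 + E)*(2*E) = 2*E*(-4 + E))
u(b) = 8*b**2*(-4 + b) (u(b) = 2*((2*b*(-4 + b))*(b + b)) = 2*((2*b*(-4 + b))*(2*b)) = 2*(4*b**2*(-4 + b)) = 8*b**2*(-4 + b))
(-32151 + 29000) + u(-171) = (-32151 + 29000) + 8*(-171)**2*(-4 - 171) = -3151 + 8*29241*(-175) = -3151 - 40937400 = -40940551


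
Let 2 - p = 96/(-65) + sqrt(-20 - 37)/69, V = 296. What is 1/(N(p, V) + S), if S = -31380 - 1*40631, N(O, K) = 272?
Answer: -1/71739 ≈ -1.3939e-5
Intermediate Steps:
p = 226/65 - I*sqrt(57)/69 (p = 2 - (96/(-65) + sqrt(-20 - 37)/69) = 2 - (96*(-1/65) + sqrt(-57)*(1/69)) = 2 - (-96/65 + (I*sqrt(57))*(1/69)) = 2 - (-96/65 + I*sqrt(57)/69) = 2 + (96/65 - I*sqrt(57)/69) = 226/65 - I*sqrt(57)/69 ≈ 3.4769 - 0.10942*I)
S = -72011 (S = -31380 - 40631 = -72011)
1/(N(p, V) + S) = 1/(272 - 72011) = 1/(-71739) = -1/71739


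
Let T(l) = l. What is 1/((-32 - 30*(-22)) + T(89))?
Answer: 1/717 ≈ 0.0013947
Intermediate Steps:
1/((-32 - 30*(-22)) + T(89)) = 1/((-32 - 30*(-22)) + 89) = 1/((-32 + 660) + 89) = 1/(628 + 89) = 1/717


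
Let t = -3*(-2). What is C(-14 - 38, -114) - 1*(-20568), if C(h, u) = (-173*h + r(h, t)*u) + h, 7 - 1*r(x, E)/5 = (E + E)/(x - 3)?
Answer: 279374/11 ≈ 25398.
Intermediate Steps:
t = 6
r(x, E) = 35 - 10*E/(-3 + x) (r(x, E) = 35 - 5*(E + E)/(x - 3) = 35 - 5*2*E/(-3 + x) = 35 - 10*E/(-3 + x))
C(h, u) = -172*h + 5*u*(-33 + 7*h)/(-3 + h) (C(h, u) = (-173*h + (5*(-21 - 2*6 + 7*h)/(-3 + h))*u) + h = (-173*h + (5*(-21 - 12 + 7*h)/(-3 + h))*u) + h = (-173*h + (5*(-33 + 7*h)/(-3 + h))*u) + h = (-173*h + 5*u*(-33 + 7*h)/(-3 + h)) + h = -172*h + 5*u*(-33 + 7*h)/(-3 + h))
C(-14 - 38, -114) - 1*(-20568) = (-172*(-14 - 38)*(-3 + (-14 - 38)) + 5*(-114)*(-33 + 7*(-14 - 38)))/(-3 + (-14 - 38)) - 1*(-20568) = (-172*(-52)*(-3 - 52) + 5*(-114)*(-33 + 7*(-52)))/(-3 - 52) + 20568 = (-172*(-52)*(-55) + 5*(-114)*(-33 - 364))/(-55) + 20568 = -(-491920 + 5*(-114)*(-397))/55 + 20568 = -(-491920 + 226290)/55 + 20568 = -1/55*(-265630) + 20568 = 53126/11 + 20568 = 279374/11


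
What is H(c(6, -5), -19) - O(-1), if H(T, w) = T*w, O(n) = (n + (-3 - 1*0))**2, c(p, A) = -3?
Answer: 41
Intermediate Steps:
O(n) = (-3 + n)**2 (O(n) = (n + (-3 + 0))**2 = (n - 3)**2 = (-3 + n)**2)
H(c(6, -5), -19) - O(-1) = -3*(-19) - (-3 - 1)**2 = 57 - 1*(-4)**2 = 57 - 1*16 = 57 - 16 = 41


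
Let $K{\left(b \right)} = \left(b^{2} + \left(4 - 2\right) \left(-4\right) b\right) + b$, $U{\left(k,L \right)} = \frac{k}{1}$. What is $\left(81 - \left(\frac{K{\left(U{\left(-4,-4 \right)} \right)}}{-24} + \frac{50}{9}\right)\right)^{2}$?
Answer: $\frac{1934881}{324} \approx 5971.9$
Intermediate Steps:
$U{\left(k,L \right)} = k$ ($U{\left(k,L \right)} = 1 k = k$)
$K{\left(b \right)} = b^{2} - 7 b$ ($K{\left(b \right)} = \left(b^{2} + 2 \left(-4\right) b\right) + b = \left(b^{2} - 8 b\right) + b = b^{2} - 7 b$)
$\left(81 - \left(\frac{K{\left(U{\left(-4,-4 \right)} \right)}}{-24} + \frac{50}{9}\right)\right)^{2} = \left(81 - \left(\frac{\left(-4\right) \left(-7 - 4\right)}{-24} + \frac{50}{9}\right)\right)^{2} = \left(81 - \left(\left(-4\right) \left(-11\right) \left(- \frac{1}{24}\right) + 50 \cdot \frac{1}{9}\right)\right)^{2} = \left(81 - \left(44 \left(- \frac{1}{24}\right) + \frac{50}{9}\right)\right)^{2} = \left(81 - \left(- \frac{11}{6} + \frac{50}{9}\right)\right)^{2} = \left(81 - \frac{67}{18}\right)^{2} = \left(\frac{1391}{18}\right)^{2} = \frac{1934881}{324}$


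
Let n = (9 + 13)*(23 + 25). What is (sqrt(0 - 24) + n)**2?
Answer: 1115112 + 4224*I*sqrt(6) ≈ 1.1151e+6 + 10347.0*I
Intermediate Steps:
n = 1056 (n = 22*48 = 1056)
(sqrt(0 - 24) + n)**2 = (sqrt(0 - 24) + 1056)**2 = (sqrt(-24) + 1056)**2 = (2*I*sqrt(6) + 1056)**2 = (1056 + 2*I*sqrt(6))**2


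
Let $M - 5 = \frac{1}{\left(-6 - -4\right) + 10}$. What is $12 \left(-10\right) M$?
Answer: $-615$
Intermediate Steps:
$M = \frac{41}{8}$ ($M = 5 + \frac{1}{\left(-6 - -4\right) + 10} = 5 + \frac{1}{\left(-6 + 4\right) + 10} = 5 + \frac{1}{-2 + 10} = 5 + \frac{1}{8} = \frac{41}{8} \approx 5.125$)
$12 \left(-10\right) M = 12 \left(-10\right) \frac{41}{8} = \left(-120\right) \frac{41}{8} = -615$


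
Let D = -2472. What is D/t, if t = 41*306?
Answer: -412/2091 ≈ -0.19703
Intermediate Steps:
t = 12546
D/t = -2472/12546 = -2472*1/12546 = -412/2091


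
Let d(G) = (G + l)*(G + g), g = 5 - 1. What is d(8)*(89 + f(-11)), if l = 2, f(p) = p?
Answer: 9360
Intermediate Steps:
g = 4
d(G) = (2 + G)*(4 + G) (d(G) = (G + 2)*(G + 4) = (2 + G)*(4 + G))
d(8)*(89 + f(-11)) = (8 + 8² + 6*8)*(89 - 11) = (8 + 64 + 48)*78 = 120*78 = 9360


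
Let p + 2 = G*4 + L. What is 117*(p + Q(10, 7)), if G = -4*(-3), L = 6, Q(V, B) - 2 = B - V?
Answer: 5967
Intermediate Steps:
Q(V, B) = 2 + B - V (Q(V, B) = 2 + (B - V) = 2 + B - V)
G = 12
p = 52 (p = -2 + (12*4 + 6) = -2 + (48 + 6) = -2 + 54 = 52)
117*(p + Q(10, 7)) = 117*(52 + (2 + 7 - 1*10)) = 117*(52 + (2 + 7 - 10)) = 117*(52 - 1) = 117*51 = 5967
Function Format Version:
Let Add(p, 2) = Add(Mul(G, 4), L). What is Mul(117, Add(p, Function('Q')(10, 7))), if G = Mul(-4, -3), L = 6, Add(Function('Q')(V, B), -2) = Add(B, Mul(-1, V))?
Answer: 5967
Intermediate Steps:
Function('Q')(V, B) = Add(2, B, Mul(-1, V)) (Function('Q')(V, B) = Add(2, Add(B, Mul(-1, V))) = Add(2, B, Mul(-1, V)))
G = 12
p = 52 (p = Add(-2, Add(Mul(12, 4), 6)) = Add(-2, Add(48, 6)) = Add(-2, 54) = 52)
Mul(117, Add(p, Function('Q')(10, 7))) = Mul(117, Add(52, Add(2, 7, Mul(-1, 10)))) = Mul(117, Add(52, Add(2, 7, -10))) = Mul(117, Add(52, -1)) = Mul(117, 51) = 5967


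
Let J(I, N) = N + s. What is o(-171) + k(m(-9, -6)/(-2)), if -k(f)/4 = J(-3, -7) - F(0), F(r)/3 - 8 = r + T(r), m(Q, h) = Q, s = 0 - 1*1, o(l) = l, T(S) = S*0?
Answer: -43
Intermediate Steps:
T(S) = 0
s = -1 (s = 0 - 1 = -1)
J(I, N) = -1 + N (J(I, N) = N - 1 = -1 + N)
F(r) = 24 + 3*r (F(r) = 24 + 3*(r + 0) = 24 + 3*r)
k(f) = 128 (k(f) = -4*((-1 - 7) - (24 + 3*0)) = -4*(-8 - (24 + 0)) = -4*(-8 - 1*24) = -4*(-8 - 24) = -4*(-32) = 128)
o(-171) + k(m(-9, -6)/(-2)) = -171 + 128 = -43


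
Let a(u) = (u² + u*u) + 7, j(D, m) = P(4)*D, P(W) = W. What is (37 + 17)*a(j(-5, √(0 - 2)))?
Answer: 43578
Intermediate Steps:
j(D, m) = 4*D
a(u) = 7 + 2*u² (a(u) = (u² + u²) + 7 = 2*u² + 7 = 7 + 2*u²)
(37 + 17)*a(j(-5, √(0 - 2))) = (37 + 17)*(7 + 2*(4*(-5))²) = 54*(7 + 2*(-20)²) = 54*(7 + 2*400) = 54*(7 + 800) = 54*807 = 43578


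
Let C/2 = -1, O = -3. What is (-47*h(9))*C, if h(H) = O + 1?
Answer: -188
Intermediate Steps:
C = -2 (C = 2*(-1) = -2)
h(H) = -2 (h(H) = -3 + 1 = -2)
(-47*h(9))*C = -47*(-2)*(-2) = 94*(-2) = -188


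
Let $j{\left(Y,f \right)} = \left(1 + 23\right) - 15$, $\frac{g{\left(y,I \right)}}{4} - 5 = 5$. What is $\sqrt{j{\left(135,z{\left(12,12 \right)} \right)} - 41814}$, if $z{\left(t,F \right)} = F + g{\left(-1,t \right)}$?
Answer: $3 i \sqrt{4645} \approx 204.46 i$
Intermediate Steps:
$g{\left(y,I \right)} = 40$ ($g{\left(y,I \right)} = 20 + 4 \cdot 5 = 20 + 20 = 40$)
$z{\left(t,F \right)} = 40 + F$ ($z{\left(t,F \right)} = F + 40 = 40 + F$)
$j{\left(Y,f \right)} = 9$ ($j{\left(Y,f \right)} = 24 - 15 = 9$)
$\sqrt{j{\left(135,z{\left(12,12 \right)} \right)} - 41814} = \sqrt{9 - 41814} = \sqrt{-41805} = 3 i \sqrt{4645}$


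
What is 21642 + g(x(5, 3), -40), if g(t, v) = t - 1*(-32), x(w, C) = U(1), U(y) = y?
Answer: 21675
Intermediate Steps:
x(w, C) = 1
g(t, v) = 32 + t (g(t, v) = t + 32 = 32 + t)
21642 + g(x(5, 3), -40) = 21642 + (32 + 1) = 21642 + 33 = 21675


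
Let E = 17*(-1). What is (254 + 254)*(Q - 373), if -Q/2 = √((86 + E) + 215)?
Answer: -189484 - 2032*√71 ≈ -2.0661e+5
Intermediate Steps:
E = -17
Q = -4*√71 (Q = -2*√((86 - 17) + 215) = -2*√(69 + 215) = -4*√71 ≈ -33.705)
(254 + 254)*(Q - 373) = (254 + 254)*(-4*√71 - 373) = 508*(-373 - 4*√71) = -189484 - 2032*√71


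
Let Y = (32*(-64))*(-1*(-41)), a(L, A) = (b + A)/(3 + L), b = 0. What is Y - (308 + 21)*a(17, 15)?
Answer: -336859/4 ≈ -84215.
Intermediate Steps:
a(L, A) = A/(3 + L) (a(L, A) = (0 + A)/(3 + L) = A/(3 + L))
Y = -83968 (Y = -2048*41 = -83968)
Y - (308 + 21)*a(17, 15) = -83968 - (308 + 21)*15/(3 + 17) = -83968 - 329*15/20 = -83968 - 329*15*(1/20) = -83968 - 329*3/4 = -83968 - 1*987/4 = -83968 - 987/4 = -336859/4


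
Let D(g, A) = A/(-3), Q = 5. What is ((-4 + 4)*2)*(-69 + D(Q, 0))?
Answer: 0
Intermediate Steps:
D(g, A) = -A/3 (D(g, A) = A*(-1/3) = -A/3)
((-4 + 4)*2)*(-69 + D(Q, 0)) = ((-4 + 4)*2)*(-69 - 1/3*0) = (0*2)*(-69 + 0) = 0*(-69) = 0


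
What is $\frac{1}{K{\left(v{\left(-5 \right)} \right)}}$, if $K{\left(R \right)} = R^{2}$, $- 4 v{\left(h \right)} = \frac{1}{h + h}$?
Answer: $1600$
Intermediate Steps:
$v{\left(h \right)} = - \frac{1}{8 h}$ ($v{\left(h \right)} = - \frac{1}{4 \left(h + h\right)} = - \frac{1}{4 \cdot 2 h} = - \frac{\frac{1}{2} \frac{1}{h}}{4} = - \frac{1}{8 h}$)
$\frac{1}{K{\left(v{\left(-5 \right)} \right)}} = \frac{1}{\left(- \frac{1}{8 \left(-5\right)}\right)^{2}} = \frac{1}{\left(\left(- \frac{1}{8}\right) \left(- \frac{1}{5}\right)\right)^{2}} = \frac{1}{\left(\frac{1}{40}\right)^{2}} = \frac{1}{\frac{1}{1600}} = 1600$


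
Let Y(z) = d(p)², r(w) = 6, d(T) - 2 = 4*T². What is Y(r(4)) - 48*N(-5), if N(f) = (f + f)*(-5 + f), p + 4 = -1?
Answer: 5604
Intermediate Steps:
p = -5 (p = -4 - 1 = -5)
d(T) = 2 + 4*T²
Y(z) = 10404 (Y(z) = (2 + 4*(-5)²)² = (2 + 4*25)² = (2 + 100)² = 102² = 10404)
N(f) = 2*f*(-5 + f) (N(f) = (2*f)*(-5 + f) = 2*f*(-5 + f))
Y(r(4)) - 48*N(-5) = 10404 - 96*(-5)*(-5 - 5) = 10404 - 96*(-5)*(-10) = 10404 - 48*100 = 10404 - 4800 = 5604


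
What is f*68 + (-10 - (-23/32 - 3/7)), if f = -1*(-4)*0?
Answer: -1983/224 ≈ -8.8527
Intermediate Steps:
f = 0 (f = 4*0 = 0)
f*68 + (-10 - (-23/32 - 3/7)) = 0*68 + (-10 - (-23/32 - 3/7)) = 0 + (-10 - (-23*1/32 - 3*1/7)) = 0 + (-10 - (-23/32 - 3/7)) = 0 + (-10 - 1*(-257/224)) = 0 + (-10 + 257/224) = 0 - 1983/224 = -1983/224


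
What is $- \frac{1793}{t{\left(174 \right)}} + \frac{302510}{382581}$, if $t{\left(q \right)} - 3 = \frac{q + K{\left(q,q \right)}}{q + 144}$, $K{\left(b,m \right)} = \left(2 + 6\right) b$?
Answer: $- \frac{12076411883}{53561340} \approx -225.47$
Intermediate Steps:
$K{\left(b,m \right)} = 8 b$
$t{\left(q \right)} = 3 + \frac{9 q}{144 + q}$ ($t{\left(q \right)} = 3 + \frac{q + 8 q}{q + 144} = 3 + \frac{9 q}{144 + q}$)
$- \frac{1793}{t{\left(174 \right)}} + \frac{302510}{382581} = - \frac{1793}{12 \frac{1}{144 + 174} \left(36 + 174\right)} + \frac{302510}{382581} = - \frac{1793}{12 \cdot \frac{1}{318} \cdot 210} + 302510 \cdot \frac{1}{382581} = - \frac{1793}{12 \cdot \frac{1}{318} \cdot 210} + \frac{302510}{382581} = - \frac{1793}{\frac{420}{53}} + \frac{302510}{382581} = \left(-1793\right) \frac{53}{420} + \frac{302510}{382581} = - \frac{95029}{420} + \frac{302510}{382581} = - \frac{12076411883}{53561340}$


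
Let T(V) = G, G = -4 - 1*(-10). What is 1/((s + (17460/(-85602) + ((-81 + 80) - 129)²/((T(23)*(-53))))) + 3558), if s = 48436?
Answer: 2268453/117824926442 ≈ 1.9253e-5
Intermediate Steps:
G = 6 (G = -4 + 10 = 6)
T(V) = 6
1/((s + (17460/(-85602) + ((-81 + 80) - 129)²/((T(23)*(-53))))) + 3558) = 1/((48436 + (17460/(-85602) + ((-81 + 80) - 129)²/((6*(-53))))) + 3558) = 1/((48436 + (17460*(-1/85602) + (-1 - 129)²/(-318))) + 3558) = 1/((48436 + (-2910/14267 + (-130)²*(-1/318))) + 3558) = 1/((48436 + (-2910/14267 + 16900*(-1/318))) + 3558) = 1/((48436 + (-2910/14267 - 8450/159)) + 3558) = 1/((48436 - 121018840/2268453) + 3558) = 1/(109753770668/2268453 + 3558) = 1/(117824926442/2268453) = 2268453/117824926442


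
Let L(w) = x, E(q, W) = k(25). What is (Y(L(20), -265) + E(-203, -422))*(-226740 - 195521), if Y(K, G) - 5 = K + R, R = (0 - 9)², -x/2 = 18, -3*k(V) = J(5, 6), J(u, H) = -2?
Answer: -64183672/3 ≈ -2.1395e+7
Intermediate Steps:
k(V) = ⅔ (k(V) = -⅓*(-2) = ⅔)
E(q, W) = ⅔
x = -36 (x = -2*18 = -36)
L(w) = -36
R = 81 (R = (-9)² = 81)
Y(K, G) = 86 + K (Y(K, G) = 5 + (K + 81) = 5 + (81 + K) = 86 + K)
(Y(L(20), -265) + E(-203, -422))*(-226740 - 195521) = ((86 - 36) + ⅔)*(-226740 - 195521) = (50 + ⅔)*(-422261) = (152/3)*(-422261) = -64183672/3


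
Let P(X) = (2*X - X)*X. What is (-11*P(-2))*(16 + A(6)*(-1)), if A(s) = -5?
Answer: -924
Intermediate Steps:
P(X) = X**2 (P(X) = X*X = X**2)
(-11*P(-2))*(16 + A(6)*(-1)) = (-11*(-2)**2)*(16 - 5*(-1)) = (-11*4)*(16 + 5) = -44*21 = -924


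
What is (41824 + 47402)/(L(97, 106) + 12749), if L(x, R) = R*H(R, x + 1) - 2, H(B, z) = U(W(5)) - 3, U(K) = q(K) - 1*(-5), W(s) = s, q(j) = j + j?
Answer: 29742/4673 ≈ 6.3646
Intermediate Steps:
q(j) = 2*j
U(K) = 5 + 2*K (U(K) = 2*K - 1*(-5) = 2*K + 5 = 5 + 2*K)
H(B, z) = 12 (H(B, z) = (5 + 2*5) - 3 = (5 + 10) - 3 = 15 - 3 = 12)
L(x, R) = -2 + 12*R (L(x, R) = R*12 - 2 = 12*R - 2 = -2 + 12*R)
(41824 + 47402)/(L(97, 106) + 12749) = (41824 + 47402)/((-2 + 12*106) + 12749) = 89226/((-2 + 1272) + 12749) = 89226/(1270 + 12749) = 89226/14019 = 89226*(1/14019) = 29742/4673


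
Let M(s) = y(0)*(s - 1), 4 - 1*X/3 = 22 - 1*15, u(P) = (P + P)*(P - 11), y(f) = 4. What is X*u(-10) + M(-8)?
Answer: -3816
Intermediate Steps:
u(P) = 2*P*(-11 + P) (u(P) = (2*P)*(-11 + P) = 2*P*(-11 + P))
X = -9 (X = 12 - 3*(22 - 1*15) = 12 - 3*(22 - 15) = 12 - 3*7 = 12 - 21 = -9)
M(s) = -4 + 4*s (M(s) = 4*(s - 1) = 4*(-1 + s) = -4 + 4*s)
X*u(-10) + M(-8) = -18*(-10)*(-11 - 10) + (-4 + 4*(-8)) = -18*(-10)*(-21) + (-4 - 32) = -9*420 - 36 = -3780 - 36 = -3816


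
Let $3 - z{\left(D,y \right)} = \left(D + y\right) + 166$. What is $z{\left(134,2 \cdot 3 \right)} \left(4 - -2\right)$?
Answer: $-1818$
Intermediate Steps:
$z{\left(D,y \right)} = -163 - D - y$ ($z{\left(D,y \right)} = 3 - \left(\left(D + y\right) + 166\right) = 3 - \left(166 + D + y\right) = -163 - D - y$)
$z{\left(134,2 \cdot 3 \right)} \left(4 - -2\right) = \left(-163 - 134 - 2 \cdot 3\right) \left(4 - -2\right) = \left(-163 - 134 - 6\right) \left(4 + 2\right) = \left(-163 - 134 - 6\right) 6 = \left(-303\right) 6 = -1818$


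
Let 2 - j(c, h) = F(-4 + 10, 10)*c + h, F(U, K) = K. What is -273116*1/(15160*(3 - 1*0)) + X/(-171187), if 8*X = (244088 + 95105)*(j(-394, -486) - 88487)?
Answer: 162045241731403/7785584760 ≈ 20814.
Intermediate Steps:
j(c, h) = 2 - h - 10*c (j(c, h) = 2 - (10*c + h) = 2 - (h + 10*c) = 2 + (-h - 10*c) = 2 - h - 10*c)
X = -28512224387/8 (X = ((244088 + 95105)*((2 - 1*(-486) - 10*(-394)) - 88487))/8 = (339193*((2 + 486 + 3940) - 88487))/8 = (339193*(4428 - 88487))/8 = (339193*(-84059))/8 = (⅛)*(-28512224387) = -28512224387/8 ≈ -3.5640e+9)
-273116*1/(15160*(3 - 1*0)) + X/(-171187) = -273116*1/(15160*(3 - 1*0)) - 28512224387/8/(-171187) = -273116*1/(15160*(3 + 0)) - 28512224387/8*(-1/171187) = -273116/(3*15160) + 28512224387/1369496 = -273116/45480 + 28512224387/1369496 = -273116*1/45480 + 28512224387/1369496 = -68279/11370 + 28512224387/1369496 = 162045241731403/7785584760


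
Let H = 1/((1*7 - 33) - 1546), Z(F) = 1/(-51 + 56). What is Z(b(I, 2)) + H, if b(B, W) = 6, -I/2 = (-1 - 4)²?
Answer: 1567/7860 ≈ 0.19936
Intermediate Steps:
I = -50 (I = -2*(-1 - 4)² = -2*(-5)² = -2*25 = -50)
Z(F) = ⅕ (Z(F) = 1/5 = ⅕)
H = -1/1572 (H = 1/((7 - 33) - 1546) = 1/(-26 - 1546) = 1/(-1572) = -1/1572 ≈ -0.00063613)
Z(b(I, 2)) + H = ⅕ - 1/1572 = 1567/7860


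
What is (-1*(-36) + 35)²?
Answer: 5041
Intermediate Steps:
(-1*(-36) + 35)² = (36 + 35)² = 71² = 5041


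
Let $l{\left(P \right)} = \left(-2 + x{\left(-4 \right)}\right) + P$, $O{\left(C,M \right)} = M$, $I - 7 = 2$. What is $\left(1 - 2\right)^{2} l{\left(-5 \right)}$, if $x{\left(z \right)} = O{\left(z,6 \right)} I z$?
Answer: $-223$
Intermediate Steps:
$I = 9$ ($I = 7 + 2 = 9$)
$x{\left(z \right)} = 54 z$ ($x{\left(z \right)} = 6 \cdot 9 z = 54 z$)
$l{\left(P \right)} = -218 + P$ ($l{\left(P \right)} = \left(-2 + 54 \left(-4\right)\right) + P = \left(-2 - 216\right) + P = -218 + P$)
$\left(1 - 2\right)^{2} l{\left(-5 \right)} = \left(1 - 2\right)^{2} \left(-218 - 5\right) = \left(-1\right)^{2} \left(-223\right) = 1 \left(-223\right) = -223$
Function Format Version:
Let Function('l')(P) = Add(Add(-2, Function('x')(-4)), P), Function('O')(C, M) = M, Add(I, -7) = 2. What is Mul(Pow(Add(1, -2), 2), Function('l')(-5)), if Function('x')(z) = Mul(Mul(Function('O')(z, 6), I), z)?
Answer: -223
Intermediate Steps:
I = 9 (I = Add(7, 2) = 9)
Function('x')(z) = Mul(54, z) (Function('x')(z) = Mul(Mul(6, 9), z) = Mul(54, z))
Function('l')(P) = Add(-218, P) (Function('l')(P) = Add(Add(-2, Mul(54, -4)), P) = Add(Add(-2, -216), P) = Add(-218, P))
Mul(Pow(Add(1, -2), 2), Function('l')(-5)) = Mul(Pow(Add(1, -2), 2), Add(-218, -5)) = Mul(Pow(-1, 2), -223) = Mul(1, -223) = -223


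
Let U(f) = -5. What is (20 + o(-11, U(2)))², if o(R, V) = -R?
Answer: 961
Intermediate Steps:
(20 + o(-11, U(2)))² = (20 - 1*(-11))² = (20 + 11)² = 31² = 961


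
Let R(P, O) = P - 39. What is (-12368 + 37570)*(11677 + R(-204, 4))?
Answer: 288159668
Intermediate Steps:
R(P, O) = -39 + P
(-12368 + 37570)*(11677 + R(-204, 4)) = (-12368 + 37570)*(11677 + (-39 - 204)) = 25202*(11677 - 243) = 25202*11434 = 288159668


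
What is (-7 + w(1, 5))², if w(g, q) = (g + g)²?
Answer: 9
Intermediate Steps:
w(g, q) = 4*g² (w(g, q) = (2*g)² = 4*g²)
(-7 + w(1, 5))² = (-7 + 4*1²)² = (-7 + 4*1)² = (-7 + 4)² = (-3)² = 9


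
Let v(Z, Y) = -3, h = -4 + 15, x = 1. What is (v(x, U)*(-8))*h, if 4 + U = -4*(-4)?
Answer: 264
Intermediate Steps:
U = 12 (U = -4 - 4*(-4) = -4 + 16 = 12)
h = 11
(v(x, U)*(-8))*h = -3*(-8)*11 = 24*11 = 264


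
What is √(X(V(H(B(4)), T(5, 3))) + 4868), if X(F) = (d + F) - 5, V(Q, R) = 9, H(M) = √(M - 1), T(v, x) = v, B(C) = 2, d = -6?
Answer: √4866 ≈ 69.757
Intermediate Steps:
H(M) = √(-1 + M)
X(F) = -11 + F (X(F) = (-6 + F) - 5 = -11 + F)
√(X(V(H(B(4)), T(5, 3))) + 4868) = √((-11 + 9) + 4868) = √(-2 + 4868) = √4866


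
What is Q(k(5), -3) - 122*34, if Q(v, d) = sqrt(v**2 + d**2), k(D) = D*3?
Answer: -4148 + 3*sqrt(26) ≈ -4132.7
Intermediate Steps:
k(D) = 3*D
Q(v, d) = sqrt(d**2 + v**2)
Q(k(5), -3) - 122*34 = sqrt((-3)**2 + (3*5)**2) - 122*34 = sqrt(9 + 15**2) - 4148 = sqrt(9 + 225) - 4148 = sqrt(234) - 4148 = 3*sqrt(26) - 4148 = -4148 + 3*sqrt(26)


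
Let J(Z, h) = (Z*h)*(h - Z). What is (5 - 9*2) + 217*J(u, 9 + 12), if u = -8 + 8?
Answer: -13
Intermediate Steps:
u = 0
J(Z, h) = Z*h*(h - Z)
(5 - 9*2) + 217*J(u, 9 + 12) = (5 - 9*2) + 217*(0*(9 + 12)*((9 + 12) - 1*0)) = (5 - 18) + 217*(0*21*(21 + 0)) = -13 + 217*(0*21*21) = -13 + 217*0 = -13 + 0 = -13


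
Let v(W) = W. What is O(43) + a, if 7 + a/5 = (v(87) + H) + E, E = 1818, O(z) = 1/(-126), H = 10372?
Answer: 7730099/126 ≈ 61350.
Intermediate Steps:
O(z) = -1/126
a = 61350 (a = -35 + 5*((87 + 10372) + 1818) = -35 + 5*(10459 + 1818) = -35 + 5*12277 = -35 + 61385 = 61350)
O(43) + a = -1/126 + 61350 = 7730099/126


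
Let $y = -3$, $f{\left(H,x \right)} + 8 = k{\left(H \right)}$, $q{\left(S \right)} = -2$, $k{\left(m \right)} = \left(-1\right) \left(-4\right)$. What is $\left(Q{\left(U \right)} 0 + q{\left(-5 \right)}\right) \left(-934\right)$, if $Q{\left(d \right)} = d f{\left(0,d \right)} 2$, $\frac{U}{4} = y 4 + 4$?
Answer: $1868$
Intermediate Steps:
$k{\left(m \right)} = 4$
$f{\left(H,x \right)} = -4$ ($f{\left(H,x \right)} = -8 + 4 = -4$)
$U = -32$ ($U = 4 \left(\left(-3\right) 4 + 4\right) = 4 \left(-12 + 4\right) = 4 \left(-8\right) = -32$)
$Q{\left(d \right)} = - 8 d$ ($Q{\left(d \right)} = d \left(-4\right) 2 = - 4 d 2 = - 8 d$)
$\left(Q{\left(U \right)} 0 + q{\left(-5 \right)}\right) \left(-934\right) = \left(\left(-8\right) \left(-32\right) 0 - 2\right) \left(-934\right) = \left(256 \cdot 0 - 2\right) \left(-934\right) = \left(0 - 2\right) \left(-934\right) = \left(-2\right) \left(-934\right) = 1868$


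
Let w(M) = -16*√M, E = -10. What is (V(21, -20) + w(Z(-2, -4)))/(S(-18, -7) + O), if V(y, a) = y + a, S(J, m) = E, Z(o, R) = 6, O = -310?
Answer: -1/320 + √6/20 ≈ 0.11935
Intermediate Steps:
S(J, m) = -10
V(y, a) = a + y
(V(21, -20) + w(Z(-2, -4)))/(S(-18, -7) + O) = ((-20 + 21) - 16*√6)/(-10 - 310) = (1 - 16*√6)/(-320) = (1 - 16*√6)*(-1/320) = -1/320 + √6/20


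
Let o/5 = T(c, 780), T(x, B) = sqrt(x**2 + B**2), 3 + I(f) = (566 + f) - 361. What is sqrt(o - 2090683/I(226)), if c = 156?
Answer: sqrt(-223703081 + 35720880*sqrt(26))/214 ≈ 30.125*I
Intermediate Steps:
I(f) = 202 + f (I(f) = -3 + ((566 + f) - 361) = -3 + (205 + f) = 202 + f)
T(x, B) = sqrt(B**2 + x**2)
o = 780*sqrt(26) (o = 5*sqrt(780**2 + 156**2) = 5*sqrt(608400 + 24336) = 5*sqrt(632736) = 5*(156*sqrt(26)) = 780*sqrt(26) ≈ 3977.2)
sqrt(o - 2090683/I(226)) = sqrt(780*sqrt(26) - 2090683/(202 + 226)) = sqrt(780*sqrt(26) - 2090683/428) = sqrt(-2090683/428 + 780*sqrt(26))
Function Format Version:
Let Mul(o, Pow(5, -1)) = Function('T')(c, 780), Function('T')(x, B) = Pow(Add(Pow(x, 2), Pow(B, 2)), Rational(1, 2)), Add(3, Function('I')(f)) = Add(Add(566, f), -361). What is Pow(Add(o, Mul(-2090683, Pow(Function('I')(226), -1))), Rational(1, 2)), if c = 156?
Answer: Mul(Rational(1, 214), Pow(Add(-223703081, Mul(35720880, Pow(26, Rational(1, 2)))), Rational(1, 2))) ≈ Mul(30.125, I)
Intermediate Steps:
Function('I')(f) = Add(202, f) (Function('I')(f) = Add(-3, Add(Add(566, f), -361)) = Add(-3, Add(205, f)) = Add(202, f))
Function('T')(x, B) = Pow(Add(Pow(B, 2), Pow(x, 2)), Rational(1, 2))
o = Mul(780, Pow(26, Rational(1, 2))) (o = Mul(5, Pow(Add(Pow(780, 2), Pow(156, 2)), Rational(1, 2))) = Mul(5, Pow(Add(608400, 24336), Rational(1, 2))) = Mul(5, Pow(632736, Rational(1, 2))) = Mul(5, Mul(156, Pow(26, Rational(1, 2)))) = Mul(780, Pow(26, Rational(1, 2))) ≈ 3977.2)
Pow(Add(o, Mul(-2090683, Pow(Function('I')(226), -1))), Rational(1, 2)) = Pow(Add(Mul(780, Pow(26, Rational(1, 2))), Mul(-2090683, Pow(Add(202, 226), -1))), Rational(1, 2)) = Pow(Add(Mul(780, Pow(26, Rational(1, 2))), Mul(-2090683, Pow(428, -1))), Rational(1, 2)) = Pow(Add(Mul(780, Pow(26, Rational(1, 2))), Mul(-2090683, Rational(1, 428))), Rational(1, 2)) = Pow(Add(Mul(780, Pow(26, Rational(1, 2))), Rational(-2090683, 428)), Rational(1, 2)) = Pow(Add(Rational(-2090683, 428), Mul(780, Pow(26, Rational(1, 2)))), Rational(1, 2))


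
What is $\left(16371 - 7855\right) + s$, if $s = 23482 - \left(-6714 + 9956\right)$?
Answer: $28756$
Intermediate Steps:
$s = 20240$ ($s = 23482 - 3242 = 20240$)
$\left(16371 - 7855\right) + s = \left(16371 - 7855\right) + 20240 = 8516 + 20240 = 28756$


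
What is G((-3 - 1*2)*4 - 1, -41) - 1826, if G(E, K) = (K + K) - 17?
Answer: -1925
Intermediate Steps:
G(E, K) = -17 + 2*K (G(E, K) = 2*K - 17 = -17 + 2*K)
G((-3 - 1*2)*4 - 1, -41) - 1826 = (-17 + 2*(-41)) - 1826 = (-17 - 82) - 1826 = -99 - 1826 = -1925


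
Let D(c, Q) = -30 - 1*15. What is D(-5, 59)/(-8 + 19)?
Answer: -45/11 ≈ -4.0909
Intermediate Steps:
D(c, Q) = -45 (D(c, Q) = -30 - 15 = -45)
D(-5, 59)/(-8 + 19) = -45/(-8 + 19) = -45/11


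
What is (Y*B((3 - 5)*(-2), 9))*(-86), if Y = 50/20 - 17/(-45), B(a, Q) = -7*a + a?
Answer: 89096/15 ≈ 5939.7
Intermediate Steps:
B(a, Q) = -6*a
Y = 259/90 (Y = 50*(1/20) - 17*(-1/45) = 5/2 + 17/45 = 259/90 ≈ 2.8778)
(Y*B((3 - 5)*(-2), 9))*(-86) = (259*(-6*(3 - 5)*(-2))/90)*(-86) = (259*(-(-12)*(-2))/90)*(-86) = (259*(-6*4)/90)*(-86) = ((259/90)*(-24))*(-86) = -1036/15*(-86) = 89096/15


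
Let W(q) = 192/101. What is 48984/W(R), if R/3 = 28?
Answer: 206141/8 ≈ 25768.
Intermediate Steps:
R = 84 (R = 3*28 = 84)
W(q) = 192/101 (W(q) = 192*(1/101) = 192/101)
48984/W(R) = 48984/(192/101) = 48984*(101/192) = 206141/8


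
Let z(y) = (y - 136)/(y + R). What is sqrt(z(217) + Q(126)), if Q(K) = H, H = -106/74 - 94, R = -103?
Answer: I*sqrt(187249674)/1406 ≈ 9.7325*I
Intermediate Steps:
H = -3531/37 (H = -106*1/74 - 94 = -53/37 - 94 = -3531/37 ≈ -95.432)
z(y) = (-136 + y)/(-103 + y) (z(y) = (y - 136)/(y - 103) = (-136 + y)/(-103 + y))
Q(K) = -3531/37
sqrt(z(217) + Q(126)) = sqrt((-136 + 217)/(-103 + 217) - 3531/37) = sqrt(81/114 - 3531/37) = sqrt((1/114)*81 - 3531/37) = sqrt(27/38 - 3531/37) = sqrt(-133179/1406) = I*sqrt(187249674)/1406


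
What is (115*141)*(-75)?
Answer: -1216125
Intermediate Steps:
(115*141)*(-75) = 16215*(-75) = -1216125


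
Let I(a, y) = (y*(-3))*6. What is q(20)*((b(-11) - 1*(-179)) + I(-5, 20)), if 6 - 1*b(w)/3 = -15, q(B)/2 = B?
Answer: -4720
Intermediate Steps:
q(B) = 2*B
b(w) = 63 (b(w) = 18 - 3*(-15) = 18 + 45 = 63)
I(a, y) = -18*y (I(a, y) = -3*y*6 = -18*y)
q(20)*((b(-11) - 1*(-179)) + I(-5, 20)) = (2*20)*((63 - 1*(-179)) - 18*20) = 40*((63 + 179) - 360) = 40*(242 - 360) = 40*(-118) = -4720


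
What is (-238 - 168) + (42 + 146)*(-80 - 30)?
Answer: -21086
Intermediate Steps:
(-238 - 168) + (42 + 146)*(-80 - 30) = -406 + 188*(-110) = -406 - 20680 = -21086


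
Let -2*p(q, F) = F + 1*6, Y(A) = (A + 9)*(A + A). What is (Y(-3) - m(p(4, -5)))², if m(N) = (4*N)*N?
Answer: 1369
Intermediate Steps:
Y(A) = 2*A*(9 + A) (Y(A) = (9 + A)*(2*A) = 2*A*(9 + A))
p(q, F) = -3 - F/2 (p(q, F) = -(F + 1*6)/2 = -(F + 6)/2 = -(6 + F)/2 = -3 - F/2)
m(N) = 4*N²
(Y(-3) - m(p(4, -5)))² = (2*(-3)*(9 - 3) - 4*(-3 - ½*(-5))²)² = (2*(-3)*6 - 4*(-3 + 5/2)²)² = (-36 - 4*(-½)²)² = (-36 - 4/4)² = (-36 - 1*1)² = (-36 - 1)² = (-37)² = 1369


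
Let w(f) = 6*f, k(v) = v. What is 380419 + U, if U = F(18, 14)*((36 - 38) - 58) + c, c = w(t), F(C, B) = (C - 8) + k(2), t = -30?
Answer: 379519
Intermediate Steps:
F(C, B) = -6 + C (F(C, B) = (C - 8) + 2 = (-8 + C) + 2 = -6 + C)
c = -180 (c = 6*(-30) = -180)
U = -900 (U = (-6 + 18)*((36 - 38) - 58) - 180 = 12*(-2 - 58) - 180 = 12*(-60) - 180 = -720 - 180 = -900)
380419 + U = 380419 - 900 = 379519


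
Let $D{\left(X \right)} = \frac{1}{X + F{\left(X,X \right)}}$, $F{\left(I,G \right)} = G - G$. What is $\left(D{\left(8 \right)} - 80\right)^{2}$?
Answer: $\frac{408321}{64} \approx 6380.0$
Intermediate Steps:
$F{\left(I,G \right)} = 0$
$D{\left(X \right)} = \frac{1}{X}$ ($D{\left(X \right)} = \frac{1}{X + 0} = \frac{1}{X}$)
$\left(D{\left(8 \right)} - 80\right)^{2} = \left(\frac{1}{8} - 80\right)^{2} = \left(- \frac{639}{8}\right)^{2} = \frac{408321}{64}$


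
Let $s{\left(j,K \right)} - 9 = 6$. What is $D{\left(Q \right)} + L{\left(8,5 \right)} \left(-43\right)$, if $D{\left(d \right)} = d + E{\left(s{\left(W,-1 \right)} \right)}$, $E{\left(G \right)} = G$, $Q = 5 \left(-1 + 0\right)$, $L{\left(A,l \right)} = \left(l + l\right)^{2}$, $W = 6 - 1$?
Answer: $-4290$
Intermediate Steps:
$W = 5$ ($W = 6 - 1 = 5$)
$L{\left(A,l \right)} = 4 l^{2}$ ($L{\left(A,l \right)} = \left(2 l\right)^{2} = 4 l^{2}$)
$s{\left(j,K \right)} = 15$ ($s{\left(j,K \right)} = 9 + 6 = 15$)
$Q = -5$ ($Q = 5 \left(-1\right) = -5$)
$D{\left(d \right)} = 15 + d$ ($D{\left(d \right)} = d + 15 = 15 + d$)
$D{\left(Q \right)} + L{\left(8,5 \right)} \left(-43\right) = \left(15 - 5\right) + 4 \cdot 5^{2} \left(-43\right) = 10 + 4 \cdot 25 \left(-43\right) = 10 + 100 \left(-43\right) = 10 - 4300 = -4290$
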